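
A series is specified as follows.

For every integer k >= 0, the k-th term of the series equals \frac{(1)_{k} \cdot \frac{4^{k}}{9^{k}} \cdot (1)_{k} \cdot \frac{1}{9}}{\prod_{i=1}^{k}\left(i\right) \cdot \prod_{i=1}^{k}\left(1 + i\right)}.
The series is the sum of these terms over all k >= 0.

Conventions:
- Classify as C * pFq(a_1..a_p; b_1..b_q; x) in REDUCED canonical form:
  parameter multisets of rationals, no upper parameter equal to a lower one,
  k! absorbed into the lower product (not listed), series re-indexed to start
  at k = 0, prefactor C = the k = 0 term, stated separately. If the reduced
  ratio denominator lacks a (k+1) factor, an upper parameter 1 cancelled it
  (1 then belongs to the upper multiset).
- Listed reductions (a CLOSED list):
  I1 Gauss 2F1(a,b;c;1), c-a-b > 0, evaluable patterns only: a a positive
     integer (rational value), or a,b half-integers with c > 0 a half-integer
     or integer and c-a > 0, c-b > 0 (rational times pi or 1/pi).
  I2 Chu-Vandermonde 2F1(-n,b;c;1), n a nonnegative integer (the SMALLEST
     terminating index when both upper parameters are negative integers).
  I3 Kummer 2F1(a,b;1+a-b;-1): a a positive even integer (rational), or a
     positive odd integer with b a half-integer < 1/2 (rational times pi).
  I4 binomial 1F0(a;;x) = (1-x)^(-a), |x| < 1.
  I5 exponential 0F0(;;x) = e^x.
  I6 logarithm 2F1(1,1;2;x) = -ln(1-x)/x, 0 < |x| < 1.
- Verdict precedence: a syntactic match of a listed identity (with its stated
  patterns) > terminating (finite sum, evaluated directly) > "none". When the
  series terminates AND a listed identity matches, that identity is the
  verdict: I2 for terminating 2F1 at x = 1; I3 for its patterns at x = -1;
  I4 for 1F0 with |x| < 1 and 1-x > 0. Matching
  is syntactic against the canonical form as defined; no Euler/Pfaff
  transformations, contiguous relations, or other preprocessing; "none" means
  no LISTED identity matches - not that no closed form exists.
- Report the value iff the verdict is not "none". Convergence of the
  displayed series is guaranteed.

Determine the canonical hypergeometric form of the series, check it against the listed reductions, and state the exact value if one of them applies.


x = \frac{4}{9} here; the reduced form reads 2F1, upper {1, 1}, lower {2}, C = \frac{1}{9}. Verdict: this is the I6 logarithm reduction (the logarithm: parameters (1,1;2), x = \frac{4}{9}). Sum: \left(-\frac{1}{4}\right) \cdot \ln\left(\frac{5}{9}\right).

The tell: t_0 = \frac{1}{9} here, and the lower running product (C = 1/9) is a rising factorial.
Step ratio: r(k) = \frac{4}{9} * (k+1) (k+1) / [(k+2) (k+1)] - rational in k. x = \frac{4}{9}; t_0 = \frac{1}{9}; negate the roots.


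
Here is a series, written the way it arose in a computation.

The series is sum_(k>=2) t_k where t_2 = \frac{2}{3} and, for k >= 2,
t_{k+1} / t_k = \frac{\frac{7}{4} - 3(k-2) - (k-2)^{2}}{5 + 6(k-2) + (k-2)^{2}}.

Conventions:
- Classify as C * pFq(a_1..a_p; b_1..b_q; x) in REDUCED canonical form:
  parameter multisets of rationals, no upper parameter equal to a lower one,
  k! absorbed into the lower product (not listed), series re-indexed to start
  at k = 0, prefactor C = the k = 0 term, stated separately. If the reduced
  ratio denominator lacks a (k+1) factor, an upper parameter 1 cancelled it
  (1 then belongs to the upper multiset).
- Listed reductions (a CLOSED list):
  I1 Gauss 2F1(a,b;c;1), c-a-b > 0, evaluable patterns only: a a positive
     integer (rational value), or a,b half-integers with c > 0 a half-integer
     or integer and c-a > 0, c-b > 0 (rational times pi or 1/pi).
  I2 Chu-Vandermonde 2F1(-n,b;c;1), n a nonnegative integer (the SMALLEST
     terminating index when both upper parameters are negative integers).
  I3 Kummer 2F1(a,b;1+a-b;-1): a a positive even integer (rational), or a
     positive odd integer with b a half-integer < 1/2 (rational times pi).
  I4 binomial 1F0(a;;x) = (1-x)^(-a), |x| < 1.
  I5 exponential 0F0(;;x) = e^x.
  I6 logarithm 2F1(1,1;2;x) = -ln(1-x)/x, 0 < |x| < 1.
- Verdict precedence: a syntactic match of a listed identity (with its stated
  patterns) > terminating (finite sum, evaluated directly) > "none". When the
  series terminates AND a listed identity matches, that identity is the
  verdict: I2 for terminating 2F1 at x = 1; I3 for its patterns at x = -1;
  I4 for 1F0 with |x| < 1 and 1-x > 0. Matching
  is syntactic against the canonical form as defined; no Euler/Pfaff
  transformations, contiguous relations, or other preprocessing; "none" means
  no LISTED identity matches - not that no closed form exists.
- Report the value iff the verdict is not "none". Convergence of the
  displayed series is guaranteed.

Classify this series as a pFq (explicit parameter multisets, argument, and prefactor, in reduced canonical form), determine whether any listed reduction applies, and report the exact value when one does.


Classification (C = \frac{2}{3}): 2F1 with upper {-\frac{1}{2}, \frac{7}{2}}, lower {5}, argument x = -1. Verdict: none - this 2F1 at x = -1 matches no listed pattern, and upper {-\frac{1}{2}, \frac{7}{2}} holds no stopper.

The tell: t_0 = \frac{2}{3} here, and the expanded ratio factors over Q; prefactor 2/3, roots give parameters.
Ratio: r(k) = -1 * (k-\frac{1}{2}) (k+\frac{7}{2}) / [(k+5) (k+1)] ; factor over Q: parameters, x = -1, and C = \frac{2}{3}.


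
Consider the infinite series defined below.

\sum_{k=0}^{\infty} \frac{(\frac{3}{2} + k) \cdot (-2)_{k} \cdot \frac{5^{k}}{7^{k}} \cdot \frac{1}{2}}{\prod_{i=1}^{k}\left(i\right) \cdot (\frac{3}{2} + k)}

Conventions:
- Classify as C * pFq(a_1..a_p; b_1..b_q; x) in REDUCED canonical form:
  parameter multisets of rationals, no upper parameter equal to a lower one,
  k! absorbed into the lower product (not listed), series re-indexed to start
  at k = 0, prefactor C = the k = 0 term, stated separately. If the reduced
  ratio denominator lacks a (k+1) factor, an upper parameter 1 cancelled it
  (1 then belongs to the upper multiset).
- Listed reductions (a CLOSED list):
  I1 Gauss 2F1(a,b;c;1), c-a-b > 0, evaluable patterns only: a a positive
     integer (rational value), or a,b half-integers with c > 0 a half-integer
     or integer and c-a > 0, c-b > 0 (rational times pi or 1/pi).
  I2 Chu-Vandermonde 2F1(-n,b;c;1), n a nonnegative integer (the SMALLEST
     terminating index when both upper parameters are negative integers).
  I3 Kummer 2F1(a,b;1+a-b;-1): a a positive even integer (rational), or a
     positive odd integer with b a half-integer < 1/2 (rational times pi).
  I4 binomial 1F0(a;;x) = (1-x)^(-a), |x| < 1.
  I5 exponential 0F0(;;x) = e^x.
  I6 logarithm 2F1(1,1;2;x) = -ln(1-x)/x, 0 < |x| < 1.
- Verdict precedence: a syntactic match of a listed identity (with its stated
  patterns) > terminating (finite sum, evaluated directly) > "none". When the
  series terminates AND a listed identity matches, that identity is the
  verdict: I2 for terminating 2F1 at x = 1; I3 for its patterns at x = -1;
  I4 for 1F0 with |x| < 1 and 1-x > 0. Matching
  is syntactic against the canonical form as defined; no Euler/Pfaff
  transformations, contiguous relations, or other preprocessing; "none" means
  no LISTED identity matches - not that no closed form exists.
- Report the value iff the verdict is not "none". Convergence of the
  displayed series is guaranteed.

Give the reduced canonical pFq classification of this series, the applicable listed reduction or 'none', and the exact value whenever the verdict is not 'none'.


Structural cue: x = \frac{5}{7} and striking the common factor k + 3/2 reduces the term (C = 1/2, x = 5/7).
Term ratio: r(k) = \frac{5}{7} * (k-2) / [(k+1)] - poly over poly, x = \frac{5}{7} from leading terms; C = \frac{1}{2} at k = 0.

x = \frac{5}{7} here; the reduced form reads 1F0, upper {-2}, lower {-}, C = \frac{1}{2}. Verdict (x = \frac{5}{7}): binomial (I4) applies (the 1F0 binomial series: exponent 2, x = \frac{5}{7}). Hence: \frac{2}{49}.


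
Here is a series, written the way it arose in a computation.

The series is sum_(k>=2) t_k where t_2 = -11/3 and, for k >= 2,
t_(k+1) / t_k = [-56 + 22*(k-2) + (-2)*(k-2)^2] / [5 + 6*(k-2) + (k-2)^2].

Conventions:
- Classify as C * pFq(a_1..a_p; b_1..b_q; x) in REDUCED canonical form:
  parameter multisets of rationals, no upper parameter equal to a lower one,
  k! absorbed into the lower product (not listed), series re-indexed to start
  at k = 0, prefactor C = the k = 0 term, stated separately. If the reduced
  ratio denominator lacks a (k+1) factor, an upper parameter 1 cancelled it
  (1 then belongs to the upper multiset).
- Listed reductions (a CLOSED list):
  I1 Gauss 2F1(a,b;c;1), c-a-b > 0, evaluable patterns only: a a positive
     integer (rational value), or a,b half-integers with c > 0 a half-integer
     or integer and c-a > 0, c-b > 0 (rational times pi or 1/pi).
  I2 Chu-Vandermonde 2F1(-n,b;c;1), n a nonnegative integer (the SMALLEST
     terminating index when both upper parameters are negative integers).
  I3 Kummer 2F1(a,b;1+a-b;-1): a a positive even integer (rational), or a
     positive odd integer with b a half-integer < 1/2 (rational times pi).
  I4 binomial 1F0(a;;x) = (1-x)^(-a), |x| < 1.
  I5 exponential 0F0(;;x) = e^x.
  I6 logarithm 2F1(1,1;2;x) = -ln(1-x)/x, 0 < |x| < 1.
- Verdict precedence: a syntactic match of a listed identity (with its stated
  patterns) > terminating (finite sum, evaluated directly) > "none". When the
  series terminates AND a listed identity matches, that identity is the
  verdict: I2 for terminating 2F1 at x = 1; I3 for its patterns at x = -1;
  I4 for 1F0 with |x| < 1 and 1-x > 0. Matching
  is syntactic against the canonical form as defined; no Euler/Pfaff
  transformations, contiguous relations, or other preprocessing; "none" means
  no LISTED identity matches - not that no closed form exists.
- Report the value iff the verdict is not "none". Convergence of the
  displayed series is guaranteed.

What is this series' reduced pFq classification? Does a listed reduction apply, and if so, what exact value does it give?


With C = -11/3: the canonical form is 2F1(-7, -4; 5; -2). Verdict: terminating - the sum ends at index 4 because -4 is a negative integer; exact evaluation follows. Value: 11/5.

Structural cue: with t_0 = -11/3, factor the ratio over Q (prefactor -11/3): negated roots = parameters.
Adjacent-term ratio: r(k) = (-2) * (k-7) (k-4) / [(k+5) (k+1)] - rational; roots negated = parameters, x = (-2), C = -11/3.


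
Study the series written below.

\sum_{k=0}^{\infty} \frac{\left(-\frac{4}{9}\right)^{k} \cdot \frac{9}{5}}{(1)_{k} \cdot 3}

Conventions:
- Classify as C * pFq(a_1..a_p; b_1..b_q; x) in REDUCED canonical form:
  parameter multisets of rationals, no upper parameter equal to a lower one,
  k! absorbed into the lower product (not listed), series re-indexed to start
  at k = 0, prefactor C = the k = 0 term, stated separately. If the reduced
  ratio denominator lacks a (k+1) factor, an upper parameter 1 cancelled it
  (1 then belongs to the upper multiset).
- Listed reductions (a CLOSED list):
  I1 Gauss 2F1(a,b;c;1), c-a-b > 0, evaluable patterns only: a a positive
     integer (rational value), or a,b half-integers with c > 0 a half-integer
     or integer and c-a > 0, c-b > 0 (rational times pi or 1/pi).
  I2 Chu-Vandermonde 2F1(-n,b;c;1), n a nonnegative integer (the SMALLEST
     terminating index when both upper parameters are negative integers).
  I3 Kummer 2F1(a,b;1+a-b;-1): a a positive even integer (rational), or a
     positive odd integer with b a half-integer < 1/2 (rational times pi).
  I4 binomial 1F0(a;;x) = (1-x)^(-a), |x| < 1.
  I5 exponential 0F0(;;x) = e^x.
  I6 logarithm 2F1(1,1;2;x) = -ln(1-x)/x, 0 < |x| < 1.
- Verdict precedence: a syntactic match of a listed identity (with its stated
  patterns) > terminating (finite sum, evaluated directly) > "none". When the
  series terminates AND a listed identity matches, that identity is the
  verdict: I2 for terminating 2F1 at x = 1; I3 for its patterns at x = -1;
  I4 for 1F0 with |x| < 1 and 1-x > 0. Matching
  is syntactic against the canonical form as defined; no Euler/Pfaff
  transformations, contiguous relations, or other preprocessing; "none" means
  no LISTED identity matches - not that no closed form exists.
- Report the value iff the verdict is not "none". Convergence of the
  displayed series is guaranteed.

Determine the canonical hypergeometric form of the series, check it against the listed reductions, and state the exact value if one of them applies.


Classification (C = \frac{3}{5}): 0F0 with upper {-}, lower {-}, argument x = -\frac{4}{9}. Verdict: this is the exponential series (I5) (the 0F0 exponential series at x = -\frac{4}{9}). Exact value: \frac{3}{5} \cdot e^{-\frac{4}{9}}.

Key observation: from the first term \frac{3}{5}: (1)_k (C = 3/5, x = -4/9) is k! itself.
Ratio: r(k) = -\frac{4}{9} * 1 / [(k+1)] ; factor over Q: parameters, x = -\frac{4}{9}, and C = \frac{3}{5}.


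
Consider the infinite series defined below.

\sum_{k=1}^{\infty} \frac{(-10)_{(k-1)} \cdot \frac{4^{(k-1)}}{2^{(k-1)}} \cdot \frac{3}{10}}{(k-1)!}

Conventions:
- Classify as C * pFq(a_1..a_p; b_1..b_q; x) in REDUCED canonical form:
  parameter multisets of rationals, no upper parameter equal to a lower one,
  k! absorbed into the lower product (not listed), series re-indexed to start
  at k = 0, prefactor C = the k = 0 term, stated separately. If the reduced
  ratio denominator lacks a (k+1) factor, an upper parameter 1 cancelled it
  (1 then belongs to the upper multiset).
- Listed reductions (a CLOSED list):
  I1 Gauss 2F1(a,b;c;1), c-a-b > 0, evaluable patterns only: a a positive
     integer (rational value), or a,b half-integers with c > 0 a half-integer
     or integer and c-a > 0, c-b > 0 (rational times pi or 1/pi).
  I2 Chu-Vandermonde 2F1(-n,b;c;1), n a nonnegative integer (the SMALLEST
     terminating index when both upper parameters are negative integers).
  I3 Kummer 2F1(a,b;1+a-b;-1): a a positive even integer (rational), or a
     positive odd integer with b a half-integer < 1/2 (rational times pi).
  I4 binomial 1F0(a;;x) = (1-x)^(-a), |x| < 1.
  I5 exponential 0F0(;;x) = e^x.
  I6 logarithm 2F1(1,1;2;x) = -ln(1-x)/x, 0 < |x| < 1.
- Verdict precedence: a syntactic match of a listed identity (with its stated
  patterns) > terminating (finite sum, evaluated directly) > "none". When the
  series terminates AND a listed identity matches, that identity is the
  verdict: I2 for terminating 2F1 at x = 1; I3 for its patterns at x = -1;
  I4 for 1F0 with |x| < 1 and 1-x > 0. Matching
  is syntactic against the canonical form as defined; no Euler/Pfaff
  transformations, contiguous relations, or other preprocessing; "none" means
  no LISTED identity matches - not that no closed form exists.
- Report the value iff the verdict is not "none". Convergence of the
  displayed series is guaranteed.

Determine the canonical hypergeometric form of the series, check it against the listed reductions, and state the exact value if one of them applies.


Prefactor \frac{3}{10}, argument 2: 1F0 with upper {-10} over lower {-}. Verdict: terminating - upper parameter -10 makes this a finite sum (last index 10), evaluated exactly. Value: \frac{3}{10}.

Structural cue: with t_0 = \frac{3}{10}, the two k-th powers (C = 3/10, x = 2) combine into one argument.
Adjacent-term ratio: r(k) = 2 * (k-10) / [(k+1)] - rational; roots negated = parameters, x = 2, C = \frac{3}{10}.


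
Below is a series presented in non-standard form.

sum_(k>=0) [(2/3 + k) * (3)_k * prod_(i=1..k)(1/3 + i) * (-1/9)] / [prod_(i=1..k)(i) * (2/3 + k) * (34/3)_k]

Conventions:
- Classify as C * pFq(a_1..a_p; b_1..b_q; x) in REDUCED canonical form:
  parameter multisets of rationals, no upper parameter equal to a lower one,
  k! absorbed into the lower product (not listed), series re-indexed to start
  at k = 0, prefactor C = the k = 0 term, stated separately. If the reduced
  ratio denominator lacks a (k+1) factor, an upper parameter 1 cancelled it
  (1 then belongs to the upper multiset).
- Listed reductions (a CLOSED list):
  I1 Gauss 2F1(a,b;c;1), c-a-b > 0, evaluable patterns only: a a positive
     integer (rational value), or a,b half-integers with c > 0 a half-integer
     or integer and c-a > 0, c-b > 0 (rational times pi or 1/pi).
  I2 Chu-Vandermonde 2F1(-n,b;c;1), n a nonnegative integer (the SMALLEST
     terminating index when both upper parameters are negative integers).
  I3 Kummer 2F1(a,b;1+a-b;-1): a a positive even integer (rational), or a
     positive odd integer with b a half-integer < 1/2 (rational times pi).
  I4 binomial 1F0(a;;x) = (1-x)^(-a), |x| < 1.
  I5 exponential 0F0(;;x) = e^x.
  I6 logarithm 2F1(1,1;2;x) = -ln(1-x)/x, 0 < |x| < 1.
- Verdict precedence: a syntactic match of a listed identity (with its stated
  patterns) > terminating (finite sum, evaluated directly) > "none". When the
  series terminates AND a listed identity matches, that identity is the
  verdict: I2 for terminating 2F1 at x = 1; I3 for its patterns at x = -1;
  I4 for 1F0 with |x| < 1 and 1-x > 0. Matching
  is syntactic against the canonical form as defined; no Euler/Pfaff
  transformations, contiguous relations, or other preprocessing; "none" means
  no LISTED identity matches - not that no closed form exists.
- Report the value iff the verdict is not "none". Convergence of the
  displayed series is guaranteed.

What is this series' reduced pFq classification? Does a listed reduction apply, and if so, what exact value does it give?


x = 1 here; the reduced form reads 2F1, upper {4/3, 3}, lower {34/3}, C = -1/9. Verdict: this is the Gauss summation I1 (x = 1: the Gamma ratio telescopes since c-a-b = 7 > 0 and a = 3 in Z>0). Value: -775/4374.

First insight: t_0 being -1/9, the product of the first k integers (prefactor -1/9) is k!.
Term ratio: r(k) = 1 * (k+4/3) (k+3) / [(k+34/3) (k+1)] - rational in k. x = 1; t_0 = -1/9; negate the roots.


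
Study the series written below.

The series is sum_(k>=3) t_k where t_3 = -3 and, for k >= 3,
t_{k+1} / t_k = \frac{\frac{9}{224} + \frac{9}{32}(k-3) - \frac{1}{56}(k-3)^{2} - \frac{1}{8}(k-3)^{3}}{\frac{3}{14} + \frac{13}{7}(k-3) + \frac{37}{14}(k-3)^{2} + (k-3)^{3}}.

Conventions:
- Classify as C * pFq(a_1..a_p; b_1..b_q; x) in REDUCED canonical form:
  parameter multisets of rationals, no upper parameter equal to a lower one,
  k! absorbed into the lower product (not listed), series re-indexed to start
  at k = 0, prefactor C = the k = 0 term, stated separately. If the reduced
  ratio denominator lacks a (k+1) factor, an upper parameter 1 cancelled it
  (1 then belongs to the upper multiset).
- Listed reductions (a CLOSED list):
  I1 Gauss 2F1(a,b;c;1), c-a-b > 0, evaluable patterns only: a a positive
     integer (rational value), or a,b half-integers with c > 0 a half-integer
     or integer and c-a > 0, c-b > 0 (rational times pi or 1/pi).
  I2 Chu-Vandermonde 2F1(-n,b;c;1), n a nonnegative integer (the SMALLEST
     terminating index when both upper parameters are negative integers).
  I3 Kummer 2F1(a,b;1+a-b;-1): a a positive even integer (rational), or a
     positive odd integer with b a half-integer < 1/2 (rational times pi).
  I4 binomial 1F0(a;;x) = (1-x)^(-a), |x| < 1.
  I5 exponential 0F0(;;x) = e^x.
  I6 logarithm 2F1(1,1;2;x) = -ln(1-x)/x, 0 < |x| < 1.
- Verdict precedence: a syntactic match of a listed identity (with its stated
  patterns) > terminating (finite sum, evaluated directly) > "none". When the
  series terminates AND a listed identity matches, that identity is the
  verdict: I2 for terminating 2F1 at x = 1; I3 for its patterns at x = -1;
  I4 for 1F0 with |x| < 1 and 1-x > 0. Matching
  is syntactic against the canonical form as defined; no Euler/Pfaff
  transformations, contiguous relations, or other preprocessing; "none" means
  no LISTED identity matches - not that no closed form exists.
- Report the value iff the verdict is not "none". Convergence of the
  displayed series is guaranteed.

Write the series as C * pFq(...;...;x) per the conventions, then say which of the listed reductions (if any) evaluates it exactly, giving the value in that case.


First insight: t_0 being -3, the parameter 1/7 appears in both the upper and lower lists and cancels (alongside the other common factor).
Term ratio: r(k) = -\frac{1}{8} * (k-\frac{3}{2}) / [(k+1)] ; factor over Q: parameters, x = -\frac{1}{8}, and C = -3.

The series (x = -\frac{1}{8}) is 1F0: upper {-\frac{3}{2}}, lower {-}, prefactor -3. Verdict: binomial (I4) matches (the 1F0 binomial series: exponent 3/2, x = -\frac{1}{8}). Hence: \left(-3\right) \cdot \left(\frac{9}{8}\right)^{\frac{3}{2}}.


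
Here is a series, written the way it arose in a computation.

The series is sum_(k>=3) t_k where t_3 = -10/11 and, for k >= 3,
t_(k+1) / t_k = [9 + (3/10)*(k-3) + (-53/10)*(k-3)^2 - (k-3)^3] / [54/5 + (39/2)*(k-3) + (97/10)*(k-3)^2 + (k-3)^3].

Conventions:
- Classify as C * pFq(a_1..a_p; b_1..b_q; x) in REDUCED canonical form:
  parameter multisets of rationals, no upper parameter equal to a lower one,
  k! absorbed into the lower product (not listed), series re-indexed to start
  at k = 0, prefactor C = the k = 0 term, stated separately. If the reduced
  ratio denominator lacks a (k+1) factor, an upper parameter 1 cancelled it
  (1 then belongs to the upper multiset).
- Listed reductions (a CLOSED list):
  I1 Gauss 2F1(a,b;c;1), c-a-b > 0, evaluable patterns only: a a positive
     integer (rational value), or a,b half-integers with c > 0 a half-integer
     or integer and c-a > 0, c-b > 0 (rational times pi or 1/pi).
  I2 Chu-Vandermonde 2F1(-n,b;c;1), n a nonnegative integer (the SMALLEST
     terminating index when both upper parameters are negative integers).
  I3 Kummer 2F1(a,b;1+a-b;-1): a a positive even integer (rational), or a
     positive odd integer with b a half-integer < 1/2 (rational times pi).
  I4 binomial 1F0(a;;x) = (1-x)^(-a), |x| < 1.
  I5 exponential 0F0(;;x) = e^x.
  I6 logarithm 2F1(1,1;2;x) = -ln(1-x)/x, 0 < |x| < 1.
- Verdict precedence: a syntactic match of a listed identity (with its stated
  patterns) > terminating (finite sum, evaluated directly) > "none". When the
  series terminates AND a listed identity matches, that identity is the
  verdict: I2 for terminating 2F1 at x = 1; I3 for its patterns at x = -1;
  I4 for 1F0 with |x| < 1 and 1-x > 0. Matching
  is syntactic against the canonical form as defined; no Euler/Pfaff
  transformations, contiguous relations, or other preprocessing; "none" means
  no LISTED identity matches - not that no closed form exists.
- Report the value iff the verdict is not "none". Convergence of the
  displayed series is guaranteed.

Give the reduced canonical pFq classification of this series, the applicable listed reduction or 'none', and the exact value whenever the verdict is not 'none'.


x = -1 here; the reduced form reads 2F1, upper {-6/5, 5}, lower {36/5}, C = -10/11. Verdict: none. No listed pattern accepts 2F1(-6/5, 5; 36/5; -1).

Structural cue: x = (-1) and cancel k + 3/2 from the displayed ratio first; then C = -10/11.
Step ratio: r(k) = (-1) * (k-6/5) (k+5) / [(k+36/5) (k+1)] ; factor over Q: parameters, x = (-1), and C = -10/11.


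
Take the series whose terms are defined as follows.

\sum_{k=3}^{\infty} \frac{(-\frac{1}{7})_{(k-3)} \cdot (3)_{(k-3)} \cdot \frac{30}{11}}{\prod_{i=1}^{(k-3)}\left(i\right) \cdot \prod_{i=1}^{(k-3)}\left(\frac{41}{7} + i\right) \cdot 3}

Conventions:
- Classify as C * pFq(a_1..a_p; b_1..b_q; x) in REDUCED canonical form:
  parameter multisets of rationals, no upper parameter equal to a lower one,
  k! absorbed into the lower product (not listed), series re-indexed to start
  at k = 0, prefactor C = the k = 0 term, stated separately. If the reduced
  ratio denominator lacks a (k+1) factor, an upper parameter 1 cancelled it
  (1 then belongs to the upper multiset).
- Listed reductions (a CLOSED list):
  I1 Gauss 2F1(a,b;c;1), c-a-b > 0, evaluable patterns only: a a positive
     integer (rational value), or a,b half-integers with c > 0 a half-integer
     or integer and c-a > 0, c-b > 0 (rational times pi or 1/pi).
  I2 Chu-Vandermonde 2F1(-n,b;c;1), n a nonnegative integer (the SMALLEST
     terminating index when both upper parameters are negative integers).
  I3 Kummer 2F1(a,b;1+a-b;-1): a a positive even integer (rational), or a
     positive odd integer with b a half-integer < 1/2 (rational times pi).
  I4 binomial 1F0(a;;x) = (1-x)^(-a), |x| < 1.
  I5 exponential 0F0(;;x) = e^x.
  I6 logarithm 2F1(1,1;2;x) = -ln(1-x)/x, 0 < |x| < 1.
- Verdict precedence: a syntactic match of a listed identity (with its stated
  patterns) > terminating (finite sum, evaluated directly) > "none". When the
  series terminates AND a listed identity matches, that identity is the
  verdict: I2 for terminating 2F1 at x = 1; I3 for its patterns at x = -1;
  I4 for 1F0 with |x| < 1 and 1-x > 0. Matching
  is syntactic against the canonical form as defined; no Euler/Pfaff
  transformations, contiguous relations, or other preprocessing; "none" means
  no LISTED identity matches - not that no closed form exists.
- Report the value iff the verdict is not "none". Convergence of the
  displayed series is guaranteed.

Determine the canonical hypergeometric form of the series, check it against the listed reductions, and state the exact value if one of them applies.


First insight: x = 1 and the lower running product (prefactor 10/11) is a rising factorial.
Consecutive-term ratio: r(k) = 1 * (k-\frac{1}{7}) (k+3) / [(k+\frac{48}{7}) (k+1)] ; factor over Q: parameters, x = 1, and C = \frac{10}{11}.

Canonical form: C = \frac{10}{11} times 2F1 with upper {-\frac{1}{7}, 3}, lower {\frac{48}{7}}, x = 1. Verdict (x = 1): the Gauss summation I1 applies (x = 1: the Gamma ratio telescopes since c-a-b = 4 > 0 and a = 3 in Z>0). Exact value: \frac{6273}{7546}.


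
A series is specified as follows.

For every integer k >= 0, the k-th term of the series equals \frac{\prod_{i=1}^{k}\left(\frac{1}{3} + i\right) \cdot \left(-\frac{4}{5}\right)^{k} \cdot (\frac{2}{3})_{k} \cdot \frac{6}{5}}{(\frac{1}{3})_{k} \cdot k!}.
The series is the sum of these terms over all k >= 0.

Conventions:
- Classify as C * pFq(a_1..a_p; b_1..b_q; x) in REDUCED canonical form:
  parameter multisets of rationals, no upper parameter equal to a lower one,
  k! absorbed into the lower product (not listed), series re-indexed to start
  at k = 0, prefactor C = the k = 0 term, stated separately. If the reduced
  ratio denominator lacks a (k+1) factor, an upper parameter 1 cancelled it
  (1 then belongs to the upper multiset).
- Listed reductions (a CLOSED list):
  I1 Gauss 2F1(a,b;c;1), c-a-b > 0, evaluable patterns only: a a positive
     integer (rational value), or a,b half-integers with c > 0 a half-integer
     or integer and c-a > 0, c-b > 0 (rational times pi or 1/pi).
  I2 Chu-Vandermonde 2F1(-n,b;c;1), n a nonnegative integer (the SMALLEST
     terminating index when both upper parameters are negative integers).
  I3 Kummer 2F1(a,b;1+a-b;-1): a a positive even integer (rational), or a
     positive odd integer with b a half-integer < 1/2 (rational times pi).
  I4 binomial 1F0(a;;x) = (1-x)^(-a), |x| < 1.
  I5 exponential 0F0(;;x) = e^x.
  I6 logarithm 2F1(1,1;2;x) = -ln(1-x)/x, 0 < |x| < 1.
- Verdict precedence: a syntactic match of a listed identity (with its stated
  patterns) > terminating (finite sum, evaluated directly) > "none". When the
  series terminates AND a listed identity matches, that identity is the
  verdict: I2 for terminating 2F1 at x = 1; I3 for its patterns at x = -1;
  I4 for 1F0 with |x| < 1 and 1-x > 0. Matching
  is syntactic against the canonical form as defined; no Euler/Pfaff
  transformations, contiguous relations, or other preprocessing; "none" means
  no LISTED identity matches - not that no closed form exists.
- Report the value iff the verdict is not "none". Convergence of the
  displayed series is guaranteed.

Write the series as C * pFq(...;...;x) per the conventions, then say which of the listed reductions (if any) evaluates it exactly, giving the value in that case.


Reduced: x = -\frac{4}{5}, 2F1, upper = {\frac{2}{3}, \frac{4}{3}}, lower = {\frac{1}{3}}, C = \frac{6}{5}. Verdict: none - this 2F1 at x = -\frac{4}{5} matches no listed pattern, and upper {\frac{2}{3}, \frac{4}{3}} holds no stopper.

Structural cue: with t_0 = \frac{6}{5}, the running product (C = 6/5, x = -4/5) telescopes to a rising factorial.
Term ratio: r(k) = -\frac{4}{5} * (k+\frac{2}{3}) (k+\frac{4}{3}) / [(k+\frac{1}{3}) (k+1)] - poly over poly, x = -\frac{4}{5} from leading terms; C = \frac{6}{5} at k = 0.


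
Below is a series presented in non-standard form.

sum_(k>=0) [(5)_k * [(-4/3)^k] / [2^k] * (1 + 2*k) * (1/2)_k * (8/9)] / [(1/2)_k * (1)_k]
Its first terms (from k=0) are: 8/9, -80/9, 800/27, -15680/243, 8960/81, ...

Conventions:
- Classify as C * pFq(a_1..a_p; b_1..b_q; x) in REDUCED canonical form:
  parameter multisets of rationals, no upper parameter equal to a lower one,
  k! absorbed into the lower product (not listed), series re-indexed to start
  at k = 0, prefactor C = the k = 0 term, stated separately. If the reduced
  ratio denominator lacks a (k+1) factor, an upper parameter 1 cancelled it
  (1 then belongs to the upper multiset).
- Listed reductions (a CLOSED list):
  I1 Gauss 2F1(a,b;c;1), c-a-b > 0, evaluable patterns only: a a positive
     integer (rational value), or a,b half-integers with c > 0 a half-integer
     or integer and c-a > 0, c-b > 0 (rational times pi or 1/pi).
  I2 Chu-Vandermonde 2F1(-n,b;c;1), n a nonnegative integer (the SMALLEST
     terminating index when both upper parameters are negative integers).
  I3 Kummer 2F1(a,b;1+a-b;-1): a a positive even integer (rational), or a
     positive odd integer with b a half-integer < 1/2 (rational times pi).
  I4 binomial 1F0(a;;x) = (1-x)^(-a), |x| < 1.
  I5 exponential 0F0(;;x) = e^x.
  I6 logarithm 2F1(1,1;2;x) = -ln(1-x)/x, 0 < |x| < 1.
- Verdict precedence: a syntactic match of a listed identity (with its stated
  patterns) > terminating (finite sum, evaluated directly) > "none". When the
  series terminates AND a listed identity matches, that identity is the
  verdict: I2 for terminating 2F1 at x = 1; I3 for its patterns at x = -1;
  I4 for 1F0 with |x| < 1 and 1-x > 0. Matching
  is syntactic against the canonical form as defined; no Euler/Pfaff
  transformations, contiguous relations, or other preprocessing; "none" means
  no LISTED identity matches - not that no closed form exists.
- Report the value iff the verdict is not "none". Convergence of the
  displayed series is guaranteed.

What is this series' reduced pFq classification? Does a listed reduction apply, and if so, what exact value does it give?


Reduced: x = -2/3, 2F1, upper = {3/2, 5}, lower = {1/2}, C = 8/9. Verdict: no listed reduction: x = -2/3 and upper {3/2, 5} fail every I1-I6 pattern.

Key step: with t_0 = 8/9, the two k-th powers (prefactor 8/9) combine into one argument.
Adjacent-term ratio: r(k) = (-2/3) * (k+3/2) (k+5) / [(k+1/2) (k+1)] - poly over poly, x = (-2/3) from leading terms; C = 8/9 at k = 0.


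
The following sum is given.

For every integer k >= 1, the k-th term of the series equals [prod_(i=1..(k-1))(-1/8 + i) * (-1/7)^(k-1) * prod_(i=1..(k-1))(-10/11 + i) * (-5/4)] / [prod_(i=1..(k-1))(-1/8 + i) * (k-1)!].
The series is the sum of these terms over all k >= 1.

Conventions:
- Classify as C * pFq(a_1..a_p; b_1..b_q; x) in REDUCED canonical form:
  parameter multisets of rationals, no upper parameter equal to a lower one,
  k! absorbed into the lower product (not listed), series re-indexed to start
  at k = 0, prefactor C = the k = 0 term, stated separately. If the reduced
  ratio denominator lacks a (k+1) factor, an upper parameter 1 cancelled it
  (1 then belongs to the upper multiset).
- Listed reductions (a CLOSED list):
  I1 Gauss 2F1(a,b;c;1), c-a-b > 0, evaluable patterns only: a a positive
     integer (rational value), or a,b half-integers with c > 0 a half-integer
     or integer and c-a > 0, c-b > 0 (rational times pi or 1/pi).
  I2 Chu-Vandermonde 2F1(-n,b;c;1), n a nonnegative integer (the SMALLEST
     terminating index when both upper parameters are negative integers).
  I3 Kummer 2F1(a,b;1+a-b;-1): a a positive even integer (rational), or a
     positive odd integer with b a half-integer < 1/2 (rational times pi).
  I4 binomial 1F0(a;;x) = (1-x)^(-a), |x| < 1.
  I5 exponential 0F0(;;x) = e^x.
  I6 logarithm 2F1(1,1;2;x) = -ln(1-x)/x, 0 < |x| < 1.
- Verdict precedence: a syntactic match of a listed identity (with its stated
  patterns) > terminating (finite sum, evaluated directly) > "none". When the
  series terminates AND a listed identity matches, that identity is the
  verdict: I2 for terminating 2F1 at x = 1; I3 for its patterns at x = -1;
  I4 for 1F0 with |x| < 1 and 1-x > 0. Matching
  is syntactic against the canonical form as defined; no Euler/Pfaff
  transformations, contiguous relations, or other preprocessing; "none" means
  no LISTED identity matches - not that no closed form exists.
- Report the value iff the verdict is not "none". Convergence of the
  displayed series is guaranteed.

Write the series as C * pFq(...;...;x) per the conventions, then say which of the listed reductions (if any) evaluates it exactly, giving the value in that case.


Classification (C = -5/4): 1F0 with upper {1/11}, lower {-}, argument x = -1/7. Verdict: the binomial series (I4) fires (the 1F0 binomial series: exponent -1/11, x = -1/7). Sum: (-5/4) * (8/7)^(-1/11).

Structural cue: with t_0 = -5/4, the running product (C = -5/4, x = -1/7) telescopes to a rising factorial.
Term ratio: r(k) = (-1/7) * (k+1/11) / [(k+1)] - rational; roots negated = parameters, x = (-1/7), C = -5/4.


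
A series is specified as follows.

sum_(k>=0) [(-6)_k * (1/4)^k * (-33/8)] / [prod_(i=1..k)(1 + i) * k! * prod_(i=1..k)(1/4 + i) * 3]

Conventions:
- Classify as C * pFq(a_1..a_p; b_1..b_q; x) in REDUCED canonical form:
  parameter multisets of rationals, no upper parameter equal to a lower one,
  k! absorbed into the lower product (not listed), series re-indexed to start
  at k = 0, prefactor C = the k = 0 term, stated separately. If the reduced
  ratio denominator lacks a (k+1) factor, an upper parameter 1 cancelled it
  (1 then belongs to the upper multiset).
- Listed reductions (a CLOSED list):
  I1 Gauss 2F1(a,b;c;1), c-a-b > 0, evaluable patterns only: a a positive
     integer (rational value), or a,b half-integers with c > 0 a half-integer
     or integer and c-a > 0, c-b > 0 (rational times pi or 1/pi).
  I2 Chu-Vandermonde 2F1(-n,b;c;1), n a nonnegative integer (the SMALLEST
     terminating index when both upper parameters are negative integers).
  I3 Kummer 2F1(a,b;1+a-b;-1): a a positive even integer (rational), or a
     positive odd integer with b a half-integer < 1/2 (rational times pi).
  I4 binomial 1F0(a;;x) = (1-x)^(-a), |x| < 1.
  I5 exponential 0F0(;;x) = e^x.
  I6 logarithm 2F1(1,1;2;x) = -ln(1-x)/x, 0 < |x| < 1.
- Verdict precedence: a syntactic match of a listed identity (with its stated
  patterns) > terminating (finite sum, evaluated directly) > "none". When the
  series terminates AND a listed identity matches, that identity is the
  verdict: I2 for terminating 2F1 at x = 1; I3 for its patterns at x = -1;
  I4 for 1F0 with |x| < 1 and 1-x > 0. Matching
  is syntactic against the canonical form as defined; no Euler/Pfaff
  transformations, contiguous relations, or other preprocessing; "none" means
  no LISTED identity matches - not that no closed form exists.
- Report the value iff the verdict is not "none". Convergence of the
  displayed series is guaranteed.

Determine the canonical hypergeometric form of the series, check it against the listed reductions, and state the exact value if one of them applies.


x = 1/4 here; the reduced form reads 1F2, upper {-6}, lower {5/4, 2}, C = -11/8. Verdict: terminating. (-6)_k vanishes past k = 6, leaving a 7-term sum, computed directly. Hence: -131456024711/210515760000.

Key observation: t_0 being -11/8, the constant factors (prefactor -11/8) combine into one prefactor.
Adjacent-term ratio: r(k) = (1/4) * (k-6) / [(k+5/4) (k+2) (k+1)] - poly over poly, x = (1/4) from leading terms; C = -11/8 at k = 0.


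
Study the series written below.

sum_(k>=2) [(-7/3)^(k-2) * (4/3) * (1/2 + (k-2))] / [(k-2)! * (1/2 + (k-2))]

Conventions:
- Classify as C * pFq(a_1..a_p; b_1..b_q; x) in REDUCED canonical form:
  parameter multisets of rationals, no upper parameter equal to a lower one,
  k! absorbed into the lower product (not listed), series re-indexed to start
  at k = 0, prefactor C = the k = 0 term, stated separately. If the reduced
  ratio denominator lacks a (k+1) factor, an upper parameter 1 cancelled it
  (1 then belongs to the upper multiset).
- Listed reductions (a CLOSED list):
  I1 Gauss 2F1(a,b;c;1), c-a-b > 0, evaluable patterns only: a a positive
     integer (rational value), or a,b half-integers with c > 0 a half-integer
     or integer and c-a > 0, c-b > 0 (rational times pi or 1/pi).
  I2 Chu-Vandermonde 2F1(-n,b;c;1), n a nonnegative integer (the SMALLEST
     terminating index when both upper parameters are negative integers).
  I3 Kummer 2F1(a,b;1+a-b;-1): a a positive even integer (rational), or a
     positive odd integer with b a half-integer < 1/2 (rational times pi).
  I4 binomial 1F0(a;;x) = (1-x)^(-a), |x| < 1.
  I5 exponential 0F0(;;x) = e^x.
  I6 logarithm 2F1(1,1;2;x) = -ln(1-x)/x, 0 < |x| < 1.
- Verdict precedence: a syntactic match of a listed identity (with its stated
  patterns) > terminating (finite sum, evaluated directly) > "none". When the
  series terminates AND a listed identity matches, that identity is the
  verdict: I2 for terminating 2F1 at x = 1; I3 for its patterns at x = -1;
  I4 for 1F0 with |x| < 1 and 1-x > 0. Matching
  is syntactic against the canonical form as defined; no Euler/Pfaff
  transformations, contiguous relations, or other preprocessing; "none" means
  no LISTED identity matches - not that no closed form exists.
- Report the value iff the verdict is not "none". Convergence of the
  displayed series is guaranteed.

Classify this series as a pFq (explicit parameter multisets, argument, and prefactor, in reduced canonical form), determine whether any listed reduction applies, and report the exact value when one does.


At argument -7/3: a 0F0 with upper {-}, lower {-}, scaled by C = 4/3. Verdict: this is the exponential series (I5) (the 0F0 exponential series at x = -7/3). Hence: (4/3) * e^(-7/3).

Key observation: x = (-7/3) and the factor k + 1/2 cancels (top and bottom), leaving C = 4/3, x = -7/3.
Consecutive-term ratio: r(k) = (-7/3) * 1 / [(k+1)] - rational; roots negated = parameters, x = (-7/3), C = 4/3.


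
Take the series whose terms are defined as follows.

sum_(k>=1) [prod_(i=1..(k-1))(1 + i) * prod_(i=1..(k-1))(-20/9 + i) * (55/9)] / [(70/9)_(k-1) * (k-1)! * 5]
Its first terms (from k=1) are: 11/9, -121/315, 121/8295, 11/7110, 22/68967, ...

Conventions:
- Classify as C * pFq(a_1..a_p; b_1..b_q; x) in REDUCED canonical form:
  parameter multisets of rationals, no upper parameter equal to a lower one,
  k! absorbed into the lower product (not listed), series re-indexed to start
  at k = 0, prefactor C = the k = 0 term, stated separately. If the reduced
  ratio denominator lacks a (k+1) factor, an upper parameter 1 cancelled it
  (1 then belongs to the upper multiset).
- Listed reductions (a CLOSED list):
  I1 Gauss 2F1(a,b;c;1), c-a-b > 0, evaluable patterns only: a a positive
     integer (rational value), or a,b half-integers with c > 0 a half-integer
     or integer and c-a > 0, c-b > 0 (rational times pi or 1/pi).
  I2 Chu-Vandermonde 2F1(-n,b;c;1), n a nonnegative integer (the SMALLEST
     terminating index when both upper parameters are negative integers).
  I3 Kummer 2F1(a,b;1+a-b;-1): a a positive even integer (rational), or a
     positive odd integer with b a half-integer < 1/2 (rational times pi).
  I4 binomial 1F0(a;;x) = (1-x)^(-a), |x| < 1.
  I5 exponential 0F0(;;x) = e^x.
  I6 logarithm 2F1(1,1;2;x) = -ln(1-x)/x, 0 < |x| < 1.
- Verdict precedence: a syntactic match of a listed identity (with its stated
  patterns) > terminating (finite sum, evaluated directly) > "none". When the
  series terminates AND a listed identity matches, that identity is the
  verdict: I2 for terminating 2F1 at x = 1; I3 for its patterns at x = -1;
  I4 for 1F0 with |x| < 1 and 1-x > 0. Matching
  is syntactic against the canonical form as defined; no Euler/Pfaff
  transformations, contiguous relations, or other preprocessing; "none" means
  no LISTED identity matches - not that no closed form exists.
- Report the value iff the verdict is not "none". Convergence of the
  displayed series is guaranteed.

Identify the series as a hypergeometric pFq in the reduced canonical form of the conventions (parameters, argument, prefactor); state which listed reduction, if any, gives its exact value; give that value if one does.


Reduced: x = 1, 2F1, upper = {-11/9, 2}, lower = {70/9}, C = 11/9. Verdict: this is Gauss (I1, integer-parameter pattern) (x = 1: the Gamma ratio telescopes since c-a-b = 7 > 0 and a = 2 in Z>0). Hence: 8723/10206.

Structural cue: from the first term 11/9: the running product (C = 11/9, x = 1) telescopes to a rising factorial.
Ratio: r(k) = 1 * (k-11/9) (k+2) / [(k+70/9) (k+1)] - poly over poly, x = 1 from leading terms; C = 11/9 at k = 0.
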